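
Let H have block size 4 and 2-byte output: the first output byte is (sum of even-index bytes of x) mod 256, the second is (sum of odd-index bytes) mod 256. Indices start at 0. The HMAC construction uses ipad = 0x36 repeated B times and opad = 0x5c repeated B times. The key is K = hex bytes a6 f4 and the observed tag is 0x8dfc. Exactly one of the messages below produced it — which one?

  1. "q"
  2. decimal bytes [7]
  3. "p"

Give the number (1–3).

Key hex bytes a6 f4 is 2 bytes ≤ B = 4; zero-pad to 4 bytes: K' = a6 f4 00 00.
K' ⊕ ipad = 90 c2 36 36; K' ⊕ opad = fa a8 5c 5c.
m1: inner = H(90 c2 36 36 71) = 37 f8; tag = H(fa a8 5c 5c 37 f8) = 8dfc ← matches
m2: inner = H(90 c2 36 36 07) = cd f8; tag = H(fa a8 5c 5c cd f8) = 23fc
m3: inner = H(90 c2 36 36 70) = 36 f8; tag = H(fa a8 5c 5c 36 f8) = 8cfc

1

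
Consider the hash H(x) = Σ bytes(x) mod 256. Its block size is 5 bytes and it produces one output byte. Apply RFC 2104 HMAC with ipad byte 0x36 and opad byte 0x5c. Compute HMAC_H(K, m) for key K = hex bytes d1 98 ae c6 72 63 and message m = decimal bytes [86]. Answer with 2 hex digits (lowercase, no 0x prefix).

10

Key hex bytes d1 98 ae c6 72 63 is 6 bytes > B = 5, so hash it first: H(key) = b2, then zero-pad to 5 bytes: K' = b2 00 00 00 00.
K' ⊕ ipad = 84 36 36 36 36.  K' ⊕ opad = ee 5c 5c 5c 5c.
Inner input = (K'⊕ipad) ∥ m = 84 36 36 36 36 ∥ 56.
Inner hash: sum = 132+54+54+54+54+86 = 434; mod 256 = 178 → b2.
Outer input = (K'⊕opad) ∥ inner = ee 5c 5c 5c 5c ∥ b2.
Outer hash (tag): sum = 238+92+92+92+92+178 = 784; mod 256 = 16 → 10.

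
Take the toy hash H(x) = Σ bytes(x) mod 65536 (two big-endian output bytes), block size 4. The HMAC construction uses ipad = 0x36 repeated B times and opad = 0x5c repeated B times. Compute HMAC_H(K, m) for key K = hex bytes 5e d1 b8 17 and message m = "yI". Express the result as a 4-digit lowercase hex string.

0280

Key hex bytes 5e d1 b8 17 is exactly B = 4 bytes: K' = 5e d1 b8 17.
K' ⊕ ipad = 68 e7 8e 21.  K' ⊕ opad = 02 8d e4 4b.
Inner input = (K'⊕ipad) ∥ m = 68 e7 8e 21 ∥ 79 49.
Inner hash: sum = 104+231+142+33+121+73 = 704 → 02 c0.
Outer input = (K'⊕opad) ∥ inner = 02 8d e4 4b ∥ 02 c0.
Outer hash (tag): sum = 2+141+228+75+2+192 = 640 → 02 80.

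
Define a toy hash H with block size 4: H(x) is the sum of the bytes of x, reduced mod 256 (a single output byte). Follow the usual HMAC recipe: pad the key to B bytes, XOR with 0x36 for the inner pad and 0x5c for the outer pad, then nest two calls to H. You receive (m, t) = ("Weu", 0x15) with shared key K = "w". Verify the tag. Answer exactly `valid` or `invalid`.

Key "w" = 77 is 1 byte ≤ B = 4; zero-pad to 4 bytes: K' = 77 00 00 00.
K' ⊕ ipad = 41 36 36 36; K' ⊕ opad = 2b 5c 5c 5c.
Inner hash: sum = 65+54+54+54+87+101+117 = 532; mod 256 = 20 → 14.
Outer hash (recomputed tag): sum = 43+92+92+92+20 = 339; mod 256 = 83 → 53.
Recomputed tag = 53; claimed = 15 → mismatch.

invalid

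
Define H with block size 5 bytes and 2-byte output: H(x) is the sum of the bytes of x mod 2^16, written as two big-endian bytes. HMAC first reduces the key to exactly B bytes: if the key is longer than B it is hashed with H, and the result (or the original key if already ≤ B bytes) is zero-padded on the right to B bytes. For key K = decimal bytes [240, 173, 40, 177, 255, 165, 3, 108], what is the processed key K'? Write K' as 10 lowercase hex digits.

|K| = 8 > B = 5, so first hash the key.
H(K): sum = 240+173+40+177+255+165+3+108 = 1161 → 04 89.
Zero-pad H(K) = 04 89 to 5 bytes: K' = 04 89 00 00 00.

0489000000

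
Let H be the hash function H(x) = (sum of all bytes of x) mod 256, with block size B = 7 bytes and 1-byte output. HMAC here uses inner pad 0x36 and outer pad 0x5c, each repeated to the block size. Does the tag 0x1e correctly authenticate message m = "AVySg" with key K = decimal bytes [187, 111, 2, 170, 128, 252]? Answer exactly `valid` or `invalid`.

Key decimal bytes [187, 111, 2, 170, 128, 252] = bb 6f 02 aa 80 fc is 6 bytes ≤ B = 7; zero-pad to 7 bytes: K' = bb 6f 02 aa 80 fc 00.
K' ⊕ ipad = 8d 59 34 9c b6 ca 36; K' ⊕ opad = e7 33 5e f6 dc a0 5c.
Inner hash: sum = 141+89+52+156+182+202+54+65+86+121+83+103 = 1334; mod 256 = 54 → 36.
Outer hash (recomputed tag): sum = 231+51+94+246+220+160+92+54 = 1148; mod 256 = 124 → 7c.
Recomputed tag = 7c; claimed = 1e → mismatch.

invalid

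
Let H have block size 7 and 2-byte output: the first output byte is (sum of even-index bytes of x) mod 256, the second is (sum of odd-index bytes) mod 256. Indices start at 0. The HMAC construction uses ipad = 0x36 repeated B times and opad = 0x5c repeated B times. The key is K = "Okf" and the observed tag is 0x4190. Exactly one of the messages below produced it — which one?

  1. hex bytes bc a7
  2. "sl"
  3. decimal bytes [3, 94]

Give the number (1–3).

2

Key "Okf" = 4f 6b 66 is 3 bytes ≤ B = 7; zero-pad to 7 bytes: K' = 4f 6b 66 00 00 00 00.
K' ⊕ ipad = 79 5d 50 36 36 36 36; K' ⊕ opad = 13 37 3a 5c 5c 5c 5c.
m1: inner = H(79 5d 50 36 36 36 36 bc a7) = dc 85; tag = H(13 37 3a 5c 5c 5c 5c dc 85) = 8acb
m2: inner = H(79 5d 50 36 36 36 36 73 6c) = a1 3c; tag = H(13 37 3a 5c 5c 5c 5c a1 3c) = 4190 ← matches
m3: inner = H(79 5d 50 36 36 36 36 03 5e) = 93 cc; tag = H(13 37 3a 5c 5c 5c 5c 93 cc) = d182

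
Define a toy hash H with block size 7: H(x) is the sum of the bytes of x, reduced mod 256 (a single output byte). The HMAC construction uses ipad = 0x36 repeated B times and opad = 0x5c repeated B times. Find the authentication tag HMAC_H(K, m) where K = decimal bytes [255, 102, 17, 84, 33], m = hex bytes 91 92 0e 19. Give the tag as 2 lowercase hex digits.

d6

Key decimal bytes [255, 102, 17, 84, 33] = ff 66 11 54 21 is 5 bytes ≤ B = 7; zero-pad to 7 bytes: K' = ff 66 11 54 21 00 00.
K' ⊕ ipad = c9 50 27 62 17 36 36.  K' ⊕ opad = a3 3a 4d 08 7d 5c 5c.
Inner input = (K'⊕ipad) ∥ m = c9 50 27 62 17 36 36 ∥ 91 92 0e 19.
Inner hash: sum = 201+80+39+98+23+54+54+145+146+14+25 = 879; mod 256 = 111 → 6f.
Outer input = (K'⊕opad) ∥ inner = a3 3a 4d 08 7d 5c 5c ∥ 6f.
Outer hash (tag): sum = 163+58+77+8+125+92+92+111 = 726; mod 256 = 214 → d6.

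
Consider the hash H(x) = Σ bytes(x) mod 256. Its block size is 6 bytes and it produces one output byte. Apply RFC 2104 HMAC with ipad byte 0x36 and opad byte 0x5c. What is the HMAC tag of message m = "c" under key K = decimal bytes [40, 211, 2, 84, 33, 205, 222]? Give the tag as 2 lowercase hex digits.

Key decimal bytes [40, 211, 2, 84, 33, 205, 222] = 28 d3 02 54 21 cd de is 7 bytes > B = 6, so hash it first: H(key) = 1d, then zero-pad to 6 bytes: K' = 1d 00 00 00 00 00.
K' ⊕ ipad = 2b 36 36 36 36 36.  K' ⊕ opad = 41 5c 5c 5c 5c 5c.
Inner input = (K'⊕ipad) ∥ m = 2b 36 36 36 36 36 ∥ 63.
Inner hash: sum = 43+54+54+54+54+54+99 = 412; mod 256 = 156 → 9c.
Outer input = (K'⊕opad) ∥ inner = 41 5c 5c 5c 5c 5c ∥ 9c.
Outer hash (tag): sum = 65+92+92+92+92+92+156 = 681; mod 256 = 169 → a9.

a9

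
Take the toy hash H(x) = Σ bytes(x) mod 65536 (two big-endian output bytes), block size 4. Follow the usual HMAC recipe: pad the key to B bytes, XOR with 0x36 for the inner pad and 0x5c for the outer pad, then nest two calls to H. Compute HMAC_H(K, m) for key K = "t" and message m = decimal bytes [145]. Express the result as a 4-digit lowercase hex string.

01b2

Key "t" = 74 is 1 byte ≤ B = 4; zero-pad to 4 bytes: K' = 74 00 00 00.
K' ⊕ ipad = 42 36 36 36.  K' ⊕ opad = 28 5c 5c 5c.
Inner input = (K'⊕ipad) ∥ m = 42 36 36 36 ∥ 91.
Inner hash: sum = 66+54+54+54+145 = 373 → 01 75.
Outer input = (K'⊕opad) ∥ inner = 28 5c 5c 5c ∥ 01 75.
Outer hash (tag): sum = 40+92+92+92+1+117 = 434 → 01 b2.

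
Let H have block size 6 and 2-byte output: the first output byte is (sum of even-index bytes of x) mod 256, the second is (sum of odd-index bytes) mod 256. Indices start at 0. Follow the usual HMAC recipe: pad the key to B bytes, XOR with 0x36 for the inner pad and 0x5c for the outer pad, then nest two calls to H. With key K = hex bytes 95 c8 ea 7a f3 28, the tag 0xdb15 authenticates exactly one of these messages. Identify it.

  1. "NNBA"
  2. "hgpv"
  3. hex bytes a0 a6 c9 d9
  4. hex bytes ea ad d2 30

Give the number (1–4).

Key hex bytes 95 c8 ea 7a f3 28 is exactly B = 6 bytes: K' = 95 c8 ea 7a f3 28.
K' ⊕ ipad = a3 fe dc 4c c5 1e; K' ⊕ opad = c9 94 b6 26 af 74.
m1: inner = H(a3 fe dc 4c c5 1e 4e 4e 42 41) = d4 f7; tag = H(c9 94 b6 26 af 74 d4 f7) = 0225
m2: inner = H(a3 fe dc 4c c5 1e 68 67 70 76) = 1c 45; tag = H(c9 94 b6 26 af 74 1c 45) = 4a73
m3: inner = H(a3 fe dc 4c c5 1e a0 a6 c9 d9) = ad e7; tag = H(c9 94 b6 26 af 74 ad e7) = db15 ← matches
m4: inner = H(a3 fe dc 4c c5 1e ea ad d2 30) = 00 45; tag = H(c9 94 b6 26 af 74 00 45) = 2e73

3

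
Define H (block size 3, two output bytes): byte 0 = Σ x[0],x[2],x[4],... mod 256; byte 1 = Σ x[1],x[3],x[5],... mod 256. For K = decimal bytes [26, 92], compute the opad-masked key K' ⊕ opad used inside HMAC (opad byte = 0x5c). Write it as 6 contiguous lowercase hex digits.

46005c

Key decimal bytes [26, 92] = 1a 5c is 2 bytes ≤ B = 3; zero-pad to 3 bytes: K' = 1a 5c 00.
XOR each byte with 0x5c: 1a⊕5c=46, 5c⊕5c=00, 00⊕5c=5c.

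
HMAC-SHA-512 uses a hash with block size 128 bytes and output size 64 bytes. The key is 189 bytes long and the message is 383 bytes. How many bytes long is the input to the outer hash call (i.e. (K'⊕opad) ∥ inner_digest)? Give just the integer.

192

Key is 189 > 128 bytes, so it is hashed to 64 bytes then zero-padded to 128: |K'| = 128.
Outer input = (K'⊕opad) ∥ H(inner) → 128 + 64 = 192 bytes.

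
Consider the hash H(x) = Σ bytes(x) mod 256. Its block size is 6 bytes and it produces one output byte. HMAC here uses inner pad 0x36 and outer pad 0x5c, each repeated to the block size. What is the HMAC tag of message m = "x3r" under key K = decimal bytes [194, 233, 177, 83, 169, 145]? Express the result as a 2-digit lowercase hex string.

Key decimal bytes [194, 233, 177, 83, 169, 145] = c2 e9 b1 53 a9 91 is exactly B = 6 bytes: K' = c2 e9 b1 53 a9 91.
K' ⊕ ipad = f4 df 87 65 9f a7.  K' ⊕ opad = 9e b5 ed 0f f5 cd.
Inner input = (K'⊕ipad) ∥ m = f4 df 87 65 9f a7 ∥ 78 33 72.
Inner hash: sum = 244+223+135+101+159+167+120+51+114 = 1314; mod 256 = 34 → 22.
Outer input = (K'⊕opad) ∥ inner = 9e b5 ed 0f f5 cd ∥ 22.
Outer hash (tag): sum = 158+181+237+15+245+205+34 = 1075; mod 256 = 51 → 33.

33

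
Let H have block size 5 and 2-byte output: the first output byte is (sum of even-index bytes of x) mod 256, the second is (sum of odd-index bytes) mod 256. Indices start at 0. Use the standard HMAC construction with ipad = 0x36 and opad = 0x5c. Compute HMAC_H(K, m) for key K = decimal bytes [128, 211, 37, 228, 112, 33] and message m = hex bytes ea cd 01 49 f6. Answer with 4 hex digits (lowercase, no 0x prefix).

0685

Key decimal bytes [128, 211, 37, 228, 112, 33] = 80 d3 25 e4 70 21 is 6 bytes > B = 5, so hash it first: H(key) = 15 d8, then zero-pad to 5 bytes: K' = 15 d8 00 00 00.
K' ⊕ ipad = 23 ee 36 36 36.  K' ⊕ opad = 49 84 5c 5c 5c.
Inner input = (K'⊕ipad) ∥ m = 23 ee 36 36 36 ∥ ea cd 01 49 f6.
Inner hash: even-index sum = 421 mod 256 = 165; odd-index sum = 773 mod 256 = 5 → a5 05.
Outer input = (K'⊕opad) ∥ inner = 49 84 5c 5c 5c ∥ a5 05.
Outer hash (tag): even-index sum = 262 mod 256 = 6; odd-index sum = 389 mod 256 = 133 → 06 85.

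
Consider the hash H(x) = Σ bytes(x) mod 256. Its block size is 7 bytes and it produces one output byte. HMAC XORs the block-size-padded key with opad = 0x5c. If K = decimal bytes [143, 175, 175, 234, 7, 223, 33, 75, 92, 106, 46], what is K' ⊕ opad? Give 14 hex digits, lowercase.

415c5c5c5c5c5c

Key decimal bytes [143, 175, 175, 234, 7, 223, 33, 75, 92, 106, 46] = 8f af af ea 07 df 21 4b 5c 6a 2e is 11 bytes > B = 7, so hash it first: H(key) = 1d, then zero-pad to 7 bytes: K' = 1d 00 00 00 00 00 00.
XOR each byte with 0x5c: 1d⊕5c=41, 00⊕5c=5c, 00⊕5c=5c, 00⊕5c=5c, 00⊕5c=5c, 00⊕5c=5c, 00⊕5c=5c.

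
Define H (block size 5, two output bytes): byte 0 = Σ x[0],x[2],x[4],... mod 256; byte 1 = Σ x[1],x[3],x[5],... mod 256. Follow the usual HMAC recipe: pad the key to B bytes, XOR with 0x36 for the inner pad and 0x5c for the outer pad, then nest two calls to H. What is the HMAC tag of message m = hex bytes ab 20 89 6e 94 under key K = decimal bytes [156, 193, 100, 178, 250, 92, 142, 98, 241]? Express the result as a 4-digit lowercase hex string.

e212

Key decimal bytes [156, 193, 100, 178, 250, 92, 142, 98, 241] = 9c c1 64 b2 fa 5c 8e 62 f1 is 9 bytes > B = 5, so hash it first: H(key) = 79 31, then zero-pad to 5 bytes: K' = 79 31 00 00 00.
K' ⊕ ipad = 4f 07 36 36 36.  K' ⊕ opad = 25 6d 5c 5c 5c.
Inner input = (K'⊕ipad) ∥ m = 4f 07 36 36 36 ∥ ab 20 89 6e 94.
Inner hash: even-index sum = 329 mod 256 = 73; odd-index sum = 517 mod 256 = 5 → 49 05.
Outer input = (K'⊕opad) ∥ inner = 25 6d 5c 5c 5c ∥ 49 05.
Outer hash (tag): even-index sum = 226 mod 256 = 226; odd-index sum = 274 mod 256 = 18 → e2 12.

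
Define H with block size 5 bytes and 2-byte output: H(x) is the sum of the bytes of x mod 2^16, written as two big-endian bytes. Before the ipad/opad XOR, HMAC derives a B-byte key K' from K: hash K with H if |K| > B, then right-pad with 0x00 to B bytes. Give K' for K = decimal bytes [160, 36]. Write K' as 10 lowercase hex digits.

a024000000

Key decimal bytes [160, 36] = a0 24 is 2 bytes ≤ B = 5; zero-pad to 5 bytes: K' = a0 24 00 00 00.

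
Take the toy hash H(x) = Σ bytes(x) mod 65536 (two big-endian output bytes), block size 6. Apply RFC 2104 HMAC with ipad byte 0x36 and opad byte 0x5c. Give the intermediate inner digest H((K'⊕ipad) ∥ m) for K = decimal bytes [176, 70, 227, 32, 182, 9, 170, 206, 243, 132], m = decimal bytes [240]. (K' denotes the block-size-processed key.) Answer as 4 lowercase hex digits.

028c

Key decimal bytes [176, 70, 227, 32, 182, 9, 170, 206, 243, 132] = b0 46 e3 20 b6 09 aa ce f3 84 is 10 bytes > B = 6, so hash it first: H(key) = 05 a7, then zero-pad to 6 bytes: K' = 05 a7 00 00 00 00.
K' ⊕ ipad = 33 91 36 36 36 36.
Inner input = 33 91 36 36 36 36 ∥ f0.
Inner hash: sum = 51+145+54+54+54+54+240 = 652 → 02 8c.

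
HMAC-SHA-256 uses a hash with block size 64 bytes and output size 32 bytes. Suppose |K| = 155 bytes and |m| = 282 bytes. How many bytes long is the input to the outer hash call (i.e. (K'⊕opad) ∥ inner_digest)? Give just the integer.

Key is 155 > 64 bytes, so it is hashed to 32 bytes then zero-padded to 64: |K'| = 64.
Outer input = (K'⊕opad) ∥ H(inner) → 64 + 32 = 96 bytes.

96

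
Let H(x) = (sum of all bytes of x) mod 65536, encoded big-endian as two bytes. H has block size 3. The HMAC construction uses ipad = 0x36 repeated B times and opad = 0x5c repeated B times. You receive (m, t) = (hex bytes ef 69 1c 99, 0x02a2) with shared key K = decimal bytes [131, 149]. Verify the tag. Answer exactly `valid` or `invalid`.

Key decimal bytes [131, 149] = 83 95 is 2 bytes ≤ B = 3; zero-pad to 3 bytes: K' = 83 95 00.
K' ⊕ ipad = b5 a3 36; K' ⊕ opad = df c9 5c.
Inner hash: sum = 181+163+54+239+105+28+153 = 923 → 03 9b.
Outer hash (recomputed tag): sum = 223+201+92+3+155 = 674 → 02 a2.
Recomputed tag = 02a2; claimed = 02a2 → match.

valid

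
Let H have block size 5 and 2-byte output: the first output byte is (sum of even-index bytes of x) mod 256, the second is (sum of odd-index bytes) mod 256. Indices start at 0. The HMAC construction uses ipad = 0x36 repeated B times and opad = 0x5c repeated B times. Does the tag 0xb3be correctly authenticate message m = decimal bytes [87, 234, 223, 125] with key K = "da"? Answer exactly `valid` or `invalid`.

valid

Key "da" = 64 61 is 2 bytes ≤ B = 5; zero-pad to 5 bytes: K' = 64 61 00 00 00.
K' ⊕ ipad = 52 57 36 36 36; K' ⊕ opad = 38 3d 5c 5c 5c.
Inner hash: even-index sum = 549 mod 256 = 37; odd-index sum = 451 mod 256 = 195 → 25 c3.
Outer hash (recomputed tag): even-index sum = 435 mod 256 = 179; odd-index sum = 190 mod 256 = 190 → b3 be.
Recomputed tag = b3be; claimed = b3be → match.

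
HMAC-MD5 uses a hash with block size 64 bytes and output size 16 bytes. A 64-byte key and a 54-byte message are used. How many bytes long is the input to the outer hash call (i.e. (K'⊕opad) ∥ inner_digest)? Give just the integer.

Key is 64 ≤ 64 bytes, zero-padded: |K'| = 64.
Outer input = (K'⊕opad) ∥ H(inner) → 64 + 16 = 80 bytes.

80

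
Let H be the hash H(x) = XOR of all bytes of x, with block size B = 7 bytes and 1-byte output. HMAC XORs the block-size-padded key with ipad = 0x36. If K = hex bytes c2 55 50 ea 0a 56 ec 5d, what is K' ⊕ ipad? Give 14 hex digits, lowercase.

f6363636363636

Key hex bytes c2 55 50 ea 0a 56 ec 5d is 8 bytes > B = 7, so hash it first: H(key) = c0, then zero-pad to 7 bytes: K' = c0 00 00 00 00 00 00.
XOR each byte with 0x36: c0⊕36=f6, 00⊕36=36, 00⊕36=36, 00⊕36=36, 00⊕36=36, 00⊕36=36, 00⊕36=36.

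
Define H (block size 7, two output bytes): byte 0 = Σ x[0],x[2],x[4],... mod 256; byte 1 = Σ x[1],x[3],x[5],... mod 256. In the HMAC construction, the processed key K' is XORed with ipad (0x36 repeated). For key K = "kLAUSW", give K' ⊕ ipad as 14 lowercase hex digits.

Key "kLAUSW" = 6b 4c 41 55 53 57 is 6 bytes ≤ B = 7; zero-pad to 7 bytes: K' = 6b 4c 41 55 53 57 00.
XOR each byte with 0x36: 6b⊕36=5d, 4c⊕36=7a, 41⊕36=77, 55⊕36=63, 53⊕36=65, 57⊕36=61, 00⊕36=36.

5d7a7763656136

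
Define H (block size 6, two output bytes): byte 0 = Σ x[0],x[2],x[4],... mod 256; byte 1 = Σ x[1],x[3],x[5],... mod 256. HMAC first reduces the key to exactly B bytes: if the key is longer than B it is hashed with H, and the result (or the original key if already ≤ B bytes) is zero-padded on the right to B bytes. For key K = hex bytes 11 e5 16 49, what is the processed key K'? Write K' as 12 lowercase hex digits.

11e516490000

Key hex bytes 11 e5 16 49 is 4 bytes ≤ B = 6; zero-pad to 6 bytes: K' = 11 e5 16 49 00 00.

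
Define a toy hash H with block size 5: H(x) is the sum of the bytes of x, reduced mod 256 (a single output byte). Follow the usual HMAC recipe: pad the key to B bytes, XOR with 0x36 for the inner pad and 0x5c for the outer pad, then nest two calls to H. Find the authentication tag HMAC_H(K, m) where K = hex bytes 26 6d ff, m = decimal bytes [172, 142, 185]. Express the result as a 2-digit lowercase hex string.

Key hex bytes 26 6d ff is 3 bytes ≤ B = 5; zero-pad to 5 bytes: K' = 26 6d ff 00 00.
K' ⊕ ipad = 10 5b c9 36 36.  K' ⊕ opad = 7a 31 a3 5c 5c.
Inner input = (K'⊕ipad) ∥ m = 10 5b c9 36 36 ∥ ac 8e b9.
Inner hash: sum = 16+91+201+54+54+172+142+185 = 915; mod 256 = 147 → 93.
Outer input = (K'⊕opad) ∥ inner = 7a 31 a3 5c 5c ∥ 93.
Outer hash (tag): sum = 122+49+163+92+92+147 = 665; mod 256 = 153 → 99.

99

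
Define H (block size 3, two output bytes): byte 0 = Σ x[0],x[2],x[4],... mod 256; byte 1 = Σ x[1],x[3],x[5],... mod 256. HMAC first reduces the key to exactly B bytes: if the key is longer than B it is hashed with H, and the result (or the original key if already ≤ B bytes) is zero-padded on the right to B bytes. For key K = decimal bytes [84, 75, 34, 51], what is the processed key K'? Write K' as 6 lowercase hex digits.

|K| = 4 > B = 3, so first hash the key.
H(K): even-index sum = 118 mod 256 = 118; odd-index sum = 126 mod 256 = 126 → 76 7e.
Zero-pad H(K) = 76 7e to 3 bytes: K' = 76 7e 00.

767e00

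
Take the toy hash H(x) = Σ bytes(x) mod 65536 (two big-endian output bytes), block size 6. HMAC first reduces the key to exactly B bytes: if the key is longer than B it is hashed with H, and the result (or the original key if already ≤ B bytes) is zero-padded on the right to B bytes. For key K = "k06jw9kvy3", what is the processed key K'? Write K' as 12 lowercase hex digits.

|K| = 10 > B = 6, so first hash the key.
H(K): sum = 107+48+54+106+119+57+107+118+121+51 = 888 → 03 78.
Zero-pad H(K) = 03 78 to 6 bytes: K' = 03 78 00 00 00 00.

037800000000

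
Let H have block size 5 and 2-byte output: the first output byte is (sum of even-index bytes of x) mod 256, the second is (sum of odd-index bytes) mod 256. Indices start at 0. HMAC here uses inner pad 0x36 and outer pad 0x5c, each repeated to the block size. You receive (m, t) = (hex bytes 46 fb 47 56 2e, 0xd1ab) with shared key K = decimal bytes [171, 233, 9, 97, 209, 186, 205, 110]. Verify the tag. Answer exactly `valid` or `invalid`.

Key decimal bytes [171, 233, 9, 97, 209, 186, 205, 110] = ab e9 09 61 d1 ba cd 6e is 8 bytes > B = 5, so hash it first: H(key) = 52 72, then zero-pad to 5 bytes: K' = 52 72 00 00 00.
K' ⊕ ipad = 64 44 36 36 36; K' ⊕ opad = 0e 2e 5c 5c 5c.
Inner hash: even-index sum = 545 mod 256 = 33; odd-index sum = 309 mod 256 = 53 → 21 35.
Outer hash (recomputed tag): even-index sum = 251 mod 256 = 251; odd-index sum = 171 mod 256 = 171 → fb ab.
Recomputed tag = fbab; claimed = d1ab → mismatch.

invalid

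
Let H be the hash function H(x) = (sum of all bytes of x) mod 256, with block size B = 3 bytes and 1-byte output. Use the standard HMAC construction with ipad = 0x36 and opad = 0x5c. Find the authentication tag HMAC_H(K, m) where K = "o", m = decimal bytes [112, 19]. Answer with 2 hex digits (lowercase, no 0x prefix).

Key "o" = 6f is 1 byte ≤ B = 3; zero-pad to 3 bytes: K' = 6f 00 00.
K' ⊕ ipad = 59 36 36.  K' ⊕ opad = 33 5c 5c.
Inner input = (K'⊕ipad) ∥ m = 59 36 36 ∥ 70 13.
Inner hash: sum = 89+54+54+112+19 = 328; mod 256 = 72 → 48.
Outer input = (K'⊕opad) ∥ inner = 33 5c 5c ∥ 48.
Outer hash (tag): sum = 51+92+92+72 = 307; mod 256 = 51 → 33.

33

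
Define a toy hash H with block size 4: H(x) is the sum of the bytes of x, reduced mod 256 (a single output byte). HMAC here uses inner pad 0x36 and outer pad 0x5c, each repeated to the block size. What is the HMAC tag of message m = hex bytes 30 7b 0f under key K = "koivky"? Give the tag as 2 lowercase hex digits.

dc

Key "koivky" = 6b 6f 69 76 6b 79 is 6 bytes > B = 4, so hash it first: H(key) = 9d, then zero-pad to 4 bytes: K' = 9d 00 00 00.
K' ⊕ ipad = ab 36 36 36.  K' ⊕ opad = c1 5c 5c 5c.
Inner input = (K'⊕ipad) ∥ m = ab 36 36 36 ∥ 30 7b 0f.
Inner hash: sum = 171+54+54+54+48+123+15 = 519; mod 256 = 7 → 07.
Outer input = (K'⊕opad) ∥ inner = c1 5c 5c 5c ∥ 07.
Outer hash (tag): sum = 193+92+92+92+7 = 476; mod 256 = 220 → dc.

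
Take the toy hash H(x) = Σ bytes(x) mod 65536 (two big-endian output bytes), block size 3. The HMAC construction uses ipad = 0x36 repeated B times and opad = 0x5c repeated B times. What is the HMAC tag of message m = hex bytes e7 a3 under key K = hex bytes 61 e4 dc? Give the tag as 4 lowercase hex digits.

0215

Key hex bytes 61 e4 dc is exactly B = 3 bytes: K' = 61 e4 dc.
K' ⊕ ipad = 57 d2 ea.  K' ⊕ opad = 3d b8 80.
Inner input = (K'⊕ipad) ∥ m = 57 d2 ea ∥ e7 a3.
Inner hash: sum = 87+210+234+231+163 = 925 → 03 9d.
Outer input = (K'⊕opad) ∥ inner = 3d b8 80 ∥ 03 9d.
Outer hash (tag): sum = 61+184+128+3+157 = 533 → 02 15.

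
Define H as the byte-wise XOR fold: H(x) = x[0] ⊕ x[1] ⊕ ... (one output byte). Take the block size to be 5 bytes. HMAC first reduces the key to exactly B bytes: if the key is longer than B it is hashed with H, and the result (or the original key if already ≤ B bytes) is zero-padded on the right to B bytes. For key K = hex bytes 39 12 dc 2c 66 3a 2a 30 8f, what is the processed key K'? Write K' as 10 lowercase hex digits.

1200000000

|K| = 9 > B = 5, so first hash the key.
H(K): XOR 39⊕12⊕dc⊕2c⊕66⊕3a⊕2a⊕30⊕8f = 12.
Zero-pad H(K) = 12 to 5 bytes: K' = 12 00 00 00 00.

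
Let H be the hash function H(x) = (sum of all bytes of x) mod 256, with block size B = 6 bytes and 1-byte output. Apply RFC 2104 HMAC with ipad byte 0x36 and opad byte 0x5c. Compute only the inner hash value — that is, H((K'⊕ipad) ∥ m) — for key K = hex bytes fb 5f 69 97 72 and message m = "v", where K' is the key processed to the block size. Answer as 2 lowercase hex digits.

Key hex bytes fb 5f 69 97 72 is 5 bytes ≤ B = 6; zero-pad to 6 bytes: K' = fb 5f 69 97 72 00.
K' ⊕ ipad = cd 69 5f a1 44 36.
Inner input = cd 69 5f a1 44 36 ∥ 76.
Inner hash: sum = 205+105+95+161+68+54+118 = 806; mod 256 = 38 → 26.

26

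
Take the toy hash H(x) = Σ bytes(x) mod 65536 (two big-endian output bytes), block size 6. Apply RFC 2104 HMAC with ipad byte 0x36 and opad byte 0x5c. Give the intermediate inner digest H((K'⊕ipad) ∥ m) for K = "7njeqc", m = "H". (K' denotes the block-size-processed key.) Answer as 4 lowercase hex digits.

01ec

Key "7njeqc" = 37 6e 6a 65 71 63 is exactly B = 6 bytes: K' = 37 6e 6a 65 71 63.
K' ⊕ ipad = 01 58 5c 53 47 55.
Inner input = 01 58 5c 53 47 55 ∥ 48.
Inner hash: sum = 1+88+92+83+71+85+72 = 492 → 01 ec.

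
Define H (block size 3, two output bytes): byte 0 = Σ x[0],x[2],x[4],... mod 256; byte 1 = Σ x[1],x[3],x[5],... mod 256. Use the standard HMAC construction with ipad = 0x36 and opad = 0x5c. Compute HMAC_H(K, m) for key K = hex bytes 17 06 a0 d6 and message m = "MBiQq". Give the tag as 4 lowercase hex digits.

Key hex bytes 17 06 a0 d6 is 4 bytes > B = 3, so hash it first: H(key) = b7 dc, then zero-pad to 3 bytes: K' = b7 dc 00.
K' ⊕ ipad = 81 ea 36.  K' ⊕ opad = eb 80 5c.
Inner input = (K'⊕ipad) ∥ m = 81 ea 36 ∥ 4d 42 69 51 71.
Inner hash: even-index sum = 330 mod 256 = 74; odd-index sum = 529 mod 256 = 17 → 4a 11.
Outer input = (K'⊕opad) ∥ inner = eb 80 5c ∥ 4a 11.
Outer hash (tag): even-index sum = 344 mod 256 = 88; odd-index sum = 202 mod 256 = 202 → 58 ca.

58ca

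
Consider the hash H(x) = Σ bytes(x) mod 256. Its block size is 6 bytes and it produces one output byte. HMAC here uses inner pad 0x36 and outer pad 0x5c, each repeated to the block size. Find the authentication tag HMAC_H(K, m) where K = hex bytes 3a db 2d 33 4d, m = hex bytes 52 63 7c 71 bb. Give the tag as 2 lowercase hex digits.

Key hex bytes 3a db 2d 33 4d is 5 bytes ≤ B = 6; zero-pad to 6 bytes: K' = 3a db 2d 33 4d 00.
K' ⊕ ipad = 0c ed 1b 05 7b 36.  K' ⊕ opad = 66 87 71 6f 11 5c.
Inner input = (K'⊕ipad) ∥ m = 0c ed 1b 05 7b 36 ∥ 52 63 7c 71 bb.
Inner hash: sum = 12+237+27+5+123+54+82+99+124+113+187 = 1063; mod 256 = 39 → 27.
Outer input = (K'⊕opad) ∥ inner = 66 87 71 6f 11 5c ∥ 27.
Outer hash (tag): sum = 102+135+113+111+17+92+39 = 609; mod 256 = 97 → 61.

61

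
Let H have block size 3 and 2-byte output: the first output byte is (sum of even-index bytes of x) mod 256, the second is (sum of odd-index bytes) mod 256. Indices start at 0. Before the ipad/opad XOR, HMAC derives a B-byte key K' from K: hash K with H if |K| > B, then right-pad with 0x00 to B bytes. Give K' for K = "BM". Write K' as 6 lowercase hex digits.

424d00

Key "BM" = 42 4d is 2 bytes ≤ B = 3; zero-pad to 3 bytes: K' = 42 4d 00.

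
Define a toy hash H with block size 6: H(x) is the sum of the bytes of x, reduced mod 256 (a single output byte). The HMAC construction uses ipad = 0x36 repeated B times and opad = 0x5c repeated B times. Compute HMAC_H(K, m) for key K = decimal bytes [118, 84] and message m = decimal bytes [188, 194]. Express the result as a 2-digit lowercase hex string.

Key decimal bytes [118, 84] = 76 54 is 2 bytes ≤ B = 6; zero-pad to 6 bytes: K' = 76 54 00 00 00 00.
K' ⊕ ipad = 40 62 36 36 36 36.  K' ⊕ opad = 2a 08 5c 5c 5c 5c.
Inner input = (K'⊕ipad) ∥ m = 40 62 36 36 36 36 ∥ bc c2.
Inner hash: sum = 64+98+54+54+54+54+188+194 = 760; mod 256 = 248 → f8.
Outer input = (K'⊕opad) ∥ inner = 2a 08 5c 5c 5c 5c ∥ f8.
Outer hash (tag): sum = 42+8+92+92+92+92+248 = 666; mod 256 = 154 → 9a.

9a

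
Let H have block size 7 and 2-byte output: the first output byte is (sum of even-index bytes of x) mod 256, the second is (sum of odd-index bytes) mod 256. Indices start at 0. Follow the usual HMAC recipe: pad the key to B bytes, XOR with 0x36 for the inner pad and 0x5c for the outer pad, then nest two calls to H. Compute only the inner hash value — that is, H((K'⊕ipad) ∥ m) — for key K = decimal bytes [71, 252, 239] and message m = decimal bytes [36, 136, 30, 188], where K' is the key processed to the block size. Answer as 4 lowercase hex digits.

Key decimal bytes [71, 252, 239] = 47 fc ef is 3 bytes ≤ B = 7; zero-pad to 7 bytes: K' = 47 fc ef 00 00 00 00.
K' ⊕ ipad = 71 ca d9 36 36 36 36.
Inner input = 71 ca d9 36 36 36 36 ∥ 24 88 1e bc.
Inner hash: even-index sum = 762 mod 256 = 250; odd-index sum = 376 mod 256 = 120 → fa 78.

fa78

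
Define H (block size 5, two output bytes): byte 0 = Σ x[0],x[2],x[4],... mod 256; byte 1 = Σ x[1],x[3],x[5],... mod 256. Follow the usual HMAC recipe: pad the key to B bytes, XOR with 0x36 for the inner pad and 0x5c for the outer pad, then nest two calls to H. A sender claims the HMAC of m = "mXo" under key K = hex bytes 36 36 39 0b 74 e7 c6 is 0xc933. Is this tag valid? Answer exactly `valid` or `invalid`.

invalid

Key hex bytes 36 36 39 0b 74 e7 c6 is 7 bytes > B = 5, so hash it first: H(key) = a9 28, then zero-pad to 5 bytes: K' = a9 28 00 00 00.
K' ⊕ ipad = 9f 1e 36 36 36; K' ⊕ opad = f5 74 5c 5c 5c.
Inner hash: even-index sum = 355 mod 256 = 99; odd-index sum = 304 mod 256 = 48 → 63 30.
Outer hash (recomputed tag): even-index sum = 477 mod 256 = 221; odd-index sum = 307 mod 256 = 51 → dd 33.
Recomputed tag = dd33; claimed = c933 → mismatch.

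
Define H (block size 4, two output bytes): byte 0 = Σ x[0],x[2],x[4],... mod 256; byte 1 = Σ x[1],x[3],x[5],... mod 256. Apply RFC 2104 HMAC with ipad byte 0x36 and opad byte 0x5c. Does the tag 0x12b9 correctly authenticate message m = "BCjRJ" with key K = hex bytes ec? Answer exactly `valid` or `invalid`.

valid

Key hex bytes ec is 1 byte ≤ B = 4; zero-pad to 4 bytes: K' = ec 00 00 00.
K' ⊕ ipad = da 36 36 36; K' ⊕ opad = b0 5c 5c 5c.
Inner hash: even-index sum = 518 mod 256 = 6; odd-index sum = 257 mod 256 = 1 → 06 01.
Outer hash (recomputed tag): even-index sum = 274 mod 256 = 18; odd-index sum = 185 mod 256 = 185 → 12 b9.
Recomputed tag = 12b9; claimed = 12b9 → match.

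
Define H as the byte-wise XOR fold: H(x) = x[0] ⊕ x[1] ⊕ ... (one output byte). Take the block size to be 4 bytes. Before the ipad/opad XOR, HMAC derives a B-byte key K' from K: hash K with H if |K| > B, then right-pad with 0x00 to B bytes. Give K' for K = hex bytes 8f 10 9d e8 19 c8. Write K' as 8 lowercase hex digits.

3b000000

|K| = 6 > B = 4, so first hash the key.
H(K): XOR 8f⊕10⊕9d⊕e8⊕19⊕c8 = 3b.
Zero-pad H(K) = 3b to 4 bytes: K' = 3b 00 00 00.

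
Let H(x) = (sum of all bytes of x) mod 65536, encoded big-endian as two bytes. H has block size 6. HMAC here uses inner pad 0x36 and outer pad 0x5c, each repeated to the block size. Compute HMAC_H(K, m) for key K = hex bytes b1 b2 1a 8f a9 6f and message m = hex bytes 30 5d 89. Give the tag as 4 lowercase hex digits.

Key hex bytes b1 b2 1a 8f a9 6f is exactly B = 6 bytes: K' = b1 b2 1a 8f a9 6f.
K' ⊕ ipad = 87 84 2c b9 9f 59.  K' ⊕ opad = ed ee 46 d3 f5 33.
Inner input = (K'⊕ipad) ∥ m = 87 84 2c b9 9f 59 ∥ 30 5d 89.
Inner hash: sum = 135+132+44+185+159+89+48+93+137 = 1022 → 03 fe.
Outer input = (K'⊕opad) ∥ inner = ed ee 46 d3 f5 33 ∥ 03 fe.
Outer hash (tag): sum = 237+238+70+211+245+51+3+254 = 1309 → 05 1d.

051d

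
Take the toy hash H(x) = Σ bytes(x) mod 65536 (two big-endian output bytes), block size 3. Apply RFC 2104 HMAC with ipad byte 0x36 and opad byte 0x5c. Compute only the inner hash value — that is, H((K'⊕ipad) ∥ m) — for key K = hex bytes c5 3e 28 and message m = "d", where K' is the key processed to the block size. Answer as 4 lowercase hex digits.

017d

Key hex bytes c5 3e 28 is exactly B = 3 bytes: K' = c5 3e 28.
K' ⊕ ipad = f3 08 1e.
Inner input = f3 08 1e ∥ 64.
Inner hash: sum = 243+8+30+100 = 381 → 01 7d.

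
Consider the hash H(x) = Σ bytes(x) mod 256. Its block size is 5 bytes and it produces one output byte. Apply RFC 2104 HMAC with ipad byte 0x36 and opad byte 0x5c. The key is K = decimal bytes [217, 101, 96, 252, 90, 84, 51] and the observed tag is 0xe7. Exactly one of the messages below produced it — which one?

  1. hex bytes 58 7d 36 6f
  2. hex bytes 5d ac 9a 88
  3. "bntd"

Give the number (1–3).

2

Key decimal bytes [217, 101, 96, 252, 90, 84, 51] = d9 65 60 fc 5a 54 33 is 7 bytes > B = 5, so hash it first: H(key) = 7b, then zero-pad to 5 bytes: K' = 7b 00 00 00 00.
K' ⊕ ipad = 4d 36 36 36 36; K' ⊕ opad = 27 5c 5c 5c 5c.
m1: inner = H(4d 36 36 36 36 58 7d 36 6f) = 9f; tag = H(27 5c 5c 5c 5c 9f) = 36
m2: inner = H(4d 36 36 36 36 5d ac 9a 88) = 50; tag = H(27 5c 5c 5c 5c 50) = e7 ← matches
m3: inner = H(4d 36 36 36 36 62 6e 74 64) = cd; tag = H(27 5c 5c 5c 5c cd) = 64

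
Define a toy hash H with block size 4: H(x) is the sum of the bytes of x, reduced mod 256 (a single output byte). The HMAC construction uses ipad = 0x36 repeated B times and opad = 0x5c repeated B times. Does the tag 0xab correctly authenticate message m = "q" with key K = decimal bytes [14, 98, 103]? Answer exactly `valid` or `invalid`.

valid

Key decimal bytes [14, 98, 103] = 0e 62 67 is 3 bytes ≤ B = 4; zero-pad to 4 bytes: K' = 0e 62 67 00.
K' ⊕ ipad = 38 54 51 36; K' ⊕ opad = 52 3e 3b 5c.
Inner hash: sum = 56+84+81+54+113 = 388; mod 256 = 132 → 84.
Outer hash (recomputed tag): sum = 82+62+59+92+132 = 427; mod 256 = 171 → ab.
Recomputed tag = ab; claimed = ab → match.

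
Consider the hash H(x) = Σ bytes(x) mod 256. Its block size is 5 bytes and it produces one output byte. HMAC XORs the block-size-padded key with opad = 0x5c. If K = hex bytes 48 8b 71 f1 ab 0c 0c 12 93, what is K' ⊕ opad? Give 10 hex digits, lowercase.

Key hex bytes 48 8b 71 f1 ab 0c 0c 12 93 is 9 bytes > B = 5, so hash it first: H(key) = 9d, then zero-pad to 5 bytes: K' = 9d 00 00 00 00.
XOR each byte with 0x5c: 9d⊕5c=c1, 00⊕5c=5c, 00⊕5c=5c, 00⊕5c=5c, 00⊕5c=5c.

c15c5c5c5c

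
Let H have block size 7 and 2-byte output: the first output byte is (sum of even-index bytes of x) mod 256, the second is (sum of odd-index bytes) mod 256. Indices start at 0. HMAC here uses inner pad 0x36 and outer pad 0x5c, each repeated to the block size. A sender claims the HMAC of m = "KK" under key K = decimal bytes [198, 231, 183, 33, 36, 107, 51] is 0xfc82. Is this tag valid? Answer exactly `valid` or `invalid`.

invalid

Key decimal bytes [198, 231, 183, 33, 36, 107, 51] = c6 e7 b7 21 24 6b 33 is exactly B = 7 bytes: K' = c6 e7 b7 21 24 6b 33.
K' ⊕ ipad = f0 d1 81 17 12 5d 05; K' ⊕ opad = 9a bb eb 7d 78 37 6f.
Inner hash: even-index sum = 467 mod 256 = 211; odd-index sum = 400 mod 256 = 144 → d3 90.
Outer hash (recomputed tag): even-index sum = 764 mod 256 = 252; odd-index sum = 578 mod 256 = 66 → fc 42.
Recomputed tag = fc42; claimed = fc82 → mismatch.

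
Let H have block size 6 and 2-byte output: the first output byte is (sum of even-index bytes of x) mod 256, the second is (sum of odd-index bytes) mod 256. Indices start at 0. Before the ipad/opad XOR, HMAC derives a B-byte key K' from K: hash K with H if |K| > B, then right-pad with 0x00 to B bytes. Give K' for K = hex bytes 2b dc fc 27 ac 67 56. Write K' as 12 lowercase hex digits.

296a00000000

|K| = 7 > B = 6, so first hash the key.
H(K): even-index sum = 553 mod 256 = 41; odd-index sum = 362 mod 256 = 106 → 29 6a.
Zero-pad H(K) = 29 6a to 6 bytes: K' = 29 6a 00 00 00 00.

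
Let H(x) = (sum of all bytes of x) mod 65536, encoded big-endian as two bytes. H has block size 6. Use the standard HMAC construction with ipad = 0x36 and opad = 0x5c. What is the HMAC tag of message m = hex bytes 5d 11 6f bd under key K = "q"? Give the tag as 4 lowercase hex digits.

Key "q" = 71 is 1 byte ≤ B = 6; zero-pad to 6 bytes: K' = 71 00 00 00 00 00.
K' ⊕ ipad = 47 36 36 36 36 36.  K' ⊕ opad = 2d 5c 5c 5c 5c 5c.
Inner input = (K'⊕ipad) ∥ m = 47 36 36 36 36 36 ∥ 5d 11 6f bd.
Inner hash: sum = 71+54+54+54+54+54+93+17+111+189 = 751 → 02 ef.
Outer input = (K'⊕opad) ∥ inner = 2d 5c 5c 5c 5c 5c ∥ 02 ef.
Outer hash (tag): sum = 45+92+92+92+92+92+2+239 = 746 → 02 ea.

02ea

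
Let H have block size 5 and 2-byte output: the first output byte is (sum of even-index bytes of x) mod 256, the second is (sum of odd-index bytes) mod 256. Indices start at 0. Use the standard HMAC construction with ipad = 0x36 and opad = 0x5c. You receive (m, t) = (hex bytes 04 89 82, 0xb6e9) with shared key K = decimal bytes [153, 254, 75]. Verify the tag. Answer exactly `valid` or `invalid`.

invalid

Key decimal bytes [153, 254, 75] = 99 fe 4b is 3 bytes ≤ B = 5; zero-pad to 5 bytes: K' = 99 fe 4b 00 00.
K' ⊕ ipad = af c8 7d 36 36; K' ⊕ opad = c5 a2 17 5c 5c.
Inner hash: even-index sum = 491 mod 256 = 235; odd-index sum = 388 mod 256 = 132 → eb 84.
Outer hash (recomputed tag): even-index sum = 444 mod 256 = 188; odd-index sum = 489 mod 256 = 233 → bc e9.
Recomputed tag = bce9; claimed = b6e9 → mismatch.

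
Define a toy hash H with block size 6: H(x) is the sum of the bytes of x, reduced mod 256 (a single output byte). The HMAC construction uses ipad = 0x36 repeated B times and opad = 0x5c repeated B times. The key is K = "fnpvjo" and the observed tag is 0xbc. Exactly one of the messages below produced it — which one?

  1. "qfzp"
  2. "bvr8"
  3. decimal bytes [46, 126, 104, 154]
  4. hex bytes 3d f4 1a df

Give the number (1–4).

Key "fnpvjo" = 66 6e 70 76 6a 6f is exactly B = 6 bytes: K' = 66 6e 70 76 6a 6f.
K' ⊕ ipad = 50 58 46 40 5c 59; K' ⊕ opad = 3a 32 2c 2a 36 33.
m1: inner = H(50 58 46 40 5c 59 71 66 7a 70) = a4; tag = H(3a 32 2c 2a 36 33 a4) = cf
m2: inner = H(50 58 46 40 5c 59 62 76 72 38) = 65; tag = H(3a 32 2c 2a 36 33 65) = 90
m3: inner = H(50 58 46 40 5c 59 2e 7e 68 9a) = 91; tag = H(3a 32 2c 2a 36 33 91) = bc ← matches
m4: inner = H(50 58 46 40 5c 59 3d f4 1a df) = 0d; tag = H(3a 32 2c 2a 36 33 0d) = 38

3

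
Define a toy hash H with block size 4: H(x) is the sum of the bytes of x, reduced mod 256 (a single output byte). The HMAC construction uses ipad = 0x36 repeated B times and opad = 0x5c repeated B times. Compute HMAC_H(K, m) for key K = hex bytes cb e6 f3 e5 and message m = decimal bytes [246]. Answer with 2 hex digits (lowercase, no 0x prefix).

14

Key hex bytes cb e6 f3 e5 is exactly B = 4 bytes: K' = cb e6 f3 e5.
K' ⊕ ipad = fd d0 c5 d3.  K' ⊕ opad = 97 ba af b9.
Inner input = (K'⊕ipad) ∥ m = fd d0 c5 d3 ∥ f6.
Inner hash: sum = 253+208+197+211+246 = 1115; mod 256 = 91 → 5b.
Outer input = (K'⊕opad) ∥ inner = 97 ba af b9 ∥ 5b.
Outer hash (tag): sum = 151+186+175+185+91 = 788; mod 256 = 20 → 14.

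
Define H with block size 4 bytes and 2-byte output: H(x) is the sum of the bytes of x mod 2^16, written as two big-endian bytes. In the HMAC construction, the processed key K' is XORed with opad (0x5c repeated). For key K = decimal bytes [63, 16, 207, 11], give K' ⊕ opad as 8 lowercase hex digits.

Key decimal bytes [63, 16, 207, 11] = 3f 10 cf 0b is exactly B = 4 bytes: K' = 3f 10 cf 0b.
XOR each byte with 0x5c: 3f⊕5c=63, 10⊕5c=4c, cf⊕5c=93, 0b⊕5c=57.

634c9357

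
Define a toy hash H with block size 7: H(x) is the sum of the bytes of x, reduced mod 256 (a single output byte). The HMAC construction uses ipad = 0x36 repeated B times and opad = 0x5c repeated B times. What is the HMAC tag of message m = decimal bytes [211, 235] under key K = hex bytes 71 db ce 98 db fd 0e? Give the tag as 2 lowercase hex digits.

0c

Key hex bytes 71 db ce 98 db fd 0e is exactly B = 7 bytes: K' = 71 db ce 98 db fd 0e.
K' ⊕ ipad = 47 ed f8 ae ed cb 38.  K' ⊕ opad = 2d 87 92 c4 87 a1 52.
Inner input = (K'⊕ipad) ∥ m = 47 ed f8 ae ed cb 38 ∥ d3 eb.
Inner hash: sum = 71+237+248+174+237+203+56+211+235 = 1672; mod 256 = 136 → 88.
Outer input = (K'⊕opad) ∥ inner = 2d 87 92 c4 87 a1 52 ∥ 88.
Outer hash (tag): sum = 45+135+146+196+135+161+82+136 = 1036; mod 256 = 12 → 0c.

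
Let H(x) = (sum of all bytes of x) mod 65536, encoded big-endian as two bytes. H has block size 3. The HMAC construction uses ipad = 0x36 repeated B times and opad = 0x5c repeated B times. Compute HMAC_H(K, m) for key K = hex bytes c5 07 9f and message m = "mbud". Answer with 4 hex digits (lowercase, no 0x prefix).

Key hex bytes c5 07 9f is exactly B = 3 bytes: K' = c5 07 9f.
K' ⊕ ipad = f3 31 a9.  K' ⊕ opad = 99 5b c3.
Inner input = (K'⊕ipad) ∥ m = f3 31 a9 ∥ 6d 62 75 64.
Inner hash: sum = 243+49+169+109+98+117+100 = 885 → 03 75.
Outer input = (K'⊕opad) ∥ inner = 99 5b c3 ∥ 03 75.
Outer hash (tag): sum = 153+91+195+3+117 = 559 → 02 2f.

022f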